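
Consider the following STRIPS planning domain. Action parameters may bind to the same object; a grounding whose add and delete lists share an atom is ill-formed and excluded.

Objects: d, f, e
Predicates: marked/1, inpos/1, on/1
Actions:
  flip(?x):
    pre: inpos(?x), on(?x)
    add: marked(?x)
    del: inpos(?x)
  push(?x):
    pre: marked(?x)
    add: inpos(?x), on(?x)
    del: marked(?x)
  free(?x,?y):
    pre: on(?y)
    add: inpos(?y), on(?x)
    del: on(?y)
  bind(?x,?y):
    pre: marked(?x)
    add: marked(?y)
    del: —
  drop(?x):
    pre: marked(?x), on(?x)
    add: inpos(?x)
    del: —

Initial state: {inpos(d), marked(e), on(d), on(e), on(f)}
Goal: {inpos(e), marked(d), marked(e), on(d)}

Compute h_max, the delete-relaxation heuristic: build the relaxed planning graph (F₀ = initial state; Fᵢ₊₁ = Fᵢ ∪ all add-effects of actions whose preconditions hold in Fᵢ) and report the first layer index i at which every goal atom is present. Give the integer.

1

F0 = init (5 atoms)
F1 = F0 ∪ {inpos(e), inpos(f), marked(d), marked(f)}  (9 atoms)
goal ⊆ F1  ⇒  h_max = 1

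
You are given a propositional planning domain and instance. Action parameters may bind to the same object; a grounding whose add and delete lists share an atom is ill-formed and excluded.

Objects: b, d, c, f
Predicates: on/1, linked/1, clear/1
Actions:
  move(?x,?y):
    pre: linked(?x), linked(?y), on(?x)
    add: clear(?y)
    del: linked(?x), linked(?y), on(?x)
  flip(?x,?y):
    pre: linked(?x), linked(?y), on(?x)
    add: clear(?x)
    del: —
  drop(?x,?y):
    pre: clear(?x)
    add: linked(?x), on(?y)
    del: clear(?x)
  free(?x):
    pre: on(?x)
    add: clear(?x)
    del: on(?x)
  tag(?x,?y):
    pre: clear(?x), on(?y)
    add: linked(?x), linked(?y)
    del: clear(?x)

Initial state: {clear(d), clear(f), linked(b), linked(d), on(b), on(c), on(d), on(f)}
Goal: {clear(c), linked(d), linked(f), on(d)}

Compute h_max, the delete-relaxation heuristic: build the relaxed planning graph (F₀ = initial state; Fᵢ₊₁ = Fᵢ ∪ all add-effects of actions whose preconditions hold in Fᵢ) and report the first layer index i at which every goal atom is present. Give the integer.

F0 = init (8 atoms)
F1 = F0 ∪ {clear(b), clear(c), linked(c), linked(f)}  (12 atoms)
goal ⊆ F1  ⇒  h_max = 1

1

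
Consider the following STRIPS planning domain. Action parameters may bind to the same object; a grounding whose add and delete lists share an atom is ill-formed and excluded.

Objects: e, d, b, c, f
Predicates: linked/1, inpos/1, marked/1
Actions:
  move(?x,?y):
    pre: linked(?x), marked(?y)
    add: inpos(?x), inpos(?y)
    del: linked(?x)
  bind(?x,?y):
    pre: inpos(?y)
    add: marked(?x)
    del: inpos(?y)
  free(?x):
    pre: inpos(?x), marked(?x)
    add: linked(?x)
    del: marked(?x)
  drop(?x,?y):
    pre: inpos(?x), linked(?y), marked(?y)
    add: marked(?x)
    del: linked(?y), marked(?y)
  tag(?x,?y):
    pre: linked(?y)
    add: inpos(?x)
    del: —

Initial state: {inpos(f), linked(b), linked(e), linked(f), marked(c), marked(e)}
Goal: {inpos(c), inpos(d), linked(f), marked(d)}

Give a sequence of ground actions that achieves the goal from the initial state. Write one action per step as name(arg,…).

move(e,c); bind(d,e); move(b,d)

1. move(e,c)  →  {inpos(c), inpos(e), inpos(f), linked(b), linked(f), marked(c), marked(e)}
2. bind(d,e)  →  {inpos(c), inpos(f), linked(b), linked(f), marked(c), marked(d), marked(e)}
3. move(b,d)  →  {inpos(b), inpos(c), inpos(d), inpos(f), linked(f), marked(c), marked(d), marked(e)}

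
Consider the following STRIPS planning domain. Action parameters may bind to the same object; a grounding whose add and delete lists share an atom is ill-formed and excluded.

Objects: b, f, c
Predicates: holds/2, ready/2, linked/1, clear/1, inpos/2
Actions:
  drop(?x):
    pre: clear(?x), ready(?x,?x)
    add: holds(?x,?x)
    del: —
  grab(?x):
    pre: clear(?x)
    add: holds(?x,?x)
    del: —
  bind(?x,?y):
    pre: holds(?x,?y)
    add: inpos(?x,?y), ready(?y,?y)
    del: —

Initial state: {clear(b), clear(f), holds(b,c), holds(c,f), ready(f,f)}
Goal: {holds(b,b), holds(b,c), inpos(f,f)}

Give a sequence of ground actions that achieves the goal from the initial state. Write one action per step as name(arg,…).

1. drop(f)  →  {clear(b), clear(f), holds(b,c), holds(c,f), holds(f,f), ready(f,f)}
2. grab(b)  →  {clear(b), clear(f), holds(b,b), holds(b,c), holds(c,f), holds(f,f), ready(f,f)}
3. bind(f,f)  →  {clear(b), clear(f), holds(b,b), holds(b,c), holds(c,f), holds(f,f), inpos(f,f), ready(f,f)}

drop(f); grab(b); bind(f,f)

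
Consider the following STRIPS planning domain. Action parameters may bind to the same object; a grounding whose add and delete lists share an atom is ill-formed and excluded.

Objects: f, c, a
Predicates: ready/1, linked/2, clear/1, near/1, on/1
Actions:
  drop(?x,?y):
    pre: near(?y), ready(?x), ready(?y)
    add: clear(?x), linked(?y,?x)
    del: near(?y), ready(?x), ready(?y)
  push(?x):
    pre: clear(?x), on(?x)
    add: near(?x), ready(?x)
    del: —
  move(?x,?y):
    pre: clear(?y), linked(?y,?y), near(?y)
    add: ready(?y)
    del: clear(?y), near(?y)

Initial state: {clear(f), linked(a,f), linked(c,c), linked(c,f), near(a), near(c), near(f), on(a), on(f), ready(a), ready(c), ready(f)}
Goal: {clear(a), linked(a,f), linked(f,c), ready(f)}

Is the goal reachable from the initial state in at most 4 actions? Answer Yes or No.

Yes

1. drop(c,f)  →  {clear(c), clear(f), linked(a,f), linked(c,c), linked(c,f), linked(f,c), near(a), near(c), on(a), on(f), ready(a)}
2. drop(a,a)  →  {clear(a), clear(c), clear(f), linked(a,a), linked(a,f), linked(c,c), linked(c,f), linked(f,c), near(c), on(a), on(f)}
3. push(f)  →  {clear(a), clear(c), clear(f), linked(a,a), linked(a,f), linked(c,c), linked(c,f), linked(f,c), near(c), near(f), on(a), on(f), ready(f)}
optimal plan length = 3; 3 ≤ 4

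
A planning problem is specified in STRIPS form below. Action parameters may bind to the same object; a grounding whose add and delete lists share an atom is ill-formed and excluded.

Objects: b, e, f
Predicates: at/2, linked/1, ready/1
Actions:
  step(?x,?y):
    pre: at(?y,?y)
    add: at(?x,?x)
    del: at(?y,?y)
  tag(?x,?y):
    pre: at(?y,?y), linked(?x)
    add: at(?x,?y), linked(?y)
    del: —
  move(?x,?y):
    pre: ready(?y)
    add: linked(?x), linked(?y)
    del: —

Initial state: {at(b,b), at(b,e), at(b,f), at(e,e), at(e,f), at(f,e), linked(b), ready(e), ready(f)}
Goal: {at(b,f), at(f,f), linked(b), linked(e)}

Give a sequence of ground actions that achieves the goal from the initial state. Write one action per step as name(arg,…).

step(f,b); tag(b,e)

1. step(f,b)  →  {at(b,e), at(b,f), at(e,e), at(e,f), at(f,e), at(f,f), linked(b), ready(e), ready(f)}
2. tag(b,e)  →  {at(b,e), at(b,f), at(e,e), at(e,f), at(f,e), at(f,f), linked(b), linked(e), ready(e), ready(f)}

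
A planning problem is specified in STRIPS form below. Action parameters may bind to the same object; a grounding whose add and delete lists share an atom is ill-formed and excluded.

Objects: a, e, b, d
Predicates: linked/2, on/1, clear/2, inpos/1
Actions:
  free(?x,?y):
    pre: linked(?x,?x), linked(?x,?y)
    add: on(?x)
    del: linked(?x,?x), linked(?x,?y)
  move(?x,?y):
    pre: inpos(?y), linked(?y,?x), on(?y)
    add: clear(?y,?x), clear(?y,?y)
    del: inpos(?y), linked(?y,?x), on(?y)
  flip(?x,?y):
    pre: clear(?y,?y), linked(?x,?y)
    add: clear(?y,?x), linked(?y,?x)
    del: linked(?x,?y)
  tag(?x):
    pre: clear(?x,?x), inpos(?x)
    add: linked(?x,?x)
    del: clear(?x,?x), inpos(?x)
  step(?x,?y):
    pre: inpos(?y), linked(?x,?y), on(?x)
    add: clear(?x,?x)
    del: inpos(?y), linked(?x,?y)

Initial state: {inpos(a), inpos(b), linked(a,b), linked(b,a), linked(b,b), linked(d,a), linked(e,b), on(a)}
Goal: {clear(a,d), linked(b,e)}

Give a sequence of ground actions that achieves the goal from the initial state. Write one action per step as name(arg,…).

free(b,b); move(a,b); move(b,a); flip(e,b); flip(d,a)

1. free(b,b)  →  {inpos(a), inpos(b), linked(a,b), linked(b,a), linked(d,a), linked(e,b), on(a), on(b)}
2. move(a,b)  →  {clear(b,a), clear(b,b), inpos(a), linked(a,b), linked(d,a), linked(e,b), on(a)}
3. move(b,a)  →  {clear(a,a), clear(a,b), clear(b,a), clear(b,b), linked(d,a), linked(e,b)}
4. flip(e,b)  →  {clear(a,a), clear(a,b), clear(b,a), clear(b,b), clear(b,e), linked(b,e), linked(d,a)}
5. flip(d,a)  →  {clear(a,a), clear(a,b), clear(a,d), clear(b,a), clear(b,b), clear(b,e), linked(a,d), linked(b,e)}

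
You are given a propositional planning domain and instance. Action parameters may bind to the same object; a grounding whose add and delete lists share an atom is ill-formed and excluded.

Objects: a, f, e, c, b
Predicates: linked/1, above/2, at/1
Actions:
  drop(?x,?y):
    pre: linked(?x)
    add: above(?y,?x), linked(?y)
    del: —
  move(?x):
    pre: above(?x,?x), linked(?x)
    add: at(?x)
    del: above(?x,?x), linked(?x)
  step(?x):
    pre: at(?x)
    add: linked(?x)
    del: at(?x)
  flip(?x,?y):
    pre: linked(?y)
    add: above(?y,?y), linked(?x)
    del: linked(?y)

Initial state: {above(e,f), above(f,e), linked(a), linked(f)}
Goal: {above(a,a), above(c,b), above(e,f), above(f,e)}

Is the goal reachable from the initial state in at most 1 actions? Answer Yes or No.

No

1. flip(b,a)  →  {above(a,a), above(e,f), above(f,e), linked(b), linked(f)}
2. drop(b,c)  →  {above(a,a), above(c,b), above(e,f), above(f,e), linked(b), linked(c), linked(f)}
optimal plan length = 2; 2 > 1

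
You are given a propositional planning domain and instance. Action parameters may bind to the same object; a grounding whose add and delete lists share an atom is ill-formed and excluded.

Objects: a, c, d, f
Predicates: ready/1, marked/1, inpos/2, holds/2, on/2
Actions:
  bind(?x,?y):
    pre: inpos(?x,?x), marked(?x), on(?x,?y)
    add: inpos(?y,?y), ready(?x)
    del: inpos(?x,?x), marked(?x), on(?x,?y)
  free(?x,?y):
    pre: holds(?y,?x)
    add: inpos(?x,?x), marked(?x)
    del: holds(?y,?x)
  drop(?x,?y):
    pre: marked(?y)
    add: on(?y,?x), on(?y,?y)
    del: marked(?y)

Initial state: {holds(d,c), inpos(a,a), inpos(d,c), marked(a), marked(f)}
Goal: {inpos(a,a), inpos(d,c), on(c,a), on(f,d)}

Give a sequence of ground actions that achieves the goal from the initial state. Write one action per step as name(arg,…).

free(c,d); drop(a,c); drop(d,f)

1. free(c,d)  →  {inpos(a,a), inpos(c,c), inpos(d,c), marked(a), marked(c), marked(f)}
2. drop(a,c)  →  {inpos(a,a), inpos(c,c), inpos(d,c), marked(a), marked(f), on(c,a), on(c,c)}
3. drop(d,f)  →  {inpos(a,a), inpos(c,c), inpos(d,c), marked(a), on(c,a), on(c,c), on(f,d), on(f,f)}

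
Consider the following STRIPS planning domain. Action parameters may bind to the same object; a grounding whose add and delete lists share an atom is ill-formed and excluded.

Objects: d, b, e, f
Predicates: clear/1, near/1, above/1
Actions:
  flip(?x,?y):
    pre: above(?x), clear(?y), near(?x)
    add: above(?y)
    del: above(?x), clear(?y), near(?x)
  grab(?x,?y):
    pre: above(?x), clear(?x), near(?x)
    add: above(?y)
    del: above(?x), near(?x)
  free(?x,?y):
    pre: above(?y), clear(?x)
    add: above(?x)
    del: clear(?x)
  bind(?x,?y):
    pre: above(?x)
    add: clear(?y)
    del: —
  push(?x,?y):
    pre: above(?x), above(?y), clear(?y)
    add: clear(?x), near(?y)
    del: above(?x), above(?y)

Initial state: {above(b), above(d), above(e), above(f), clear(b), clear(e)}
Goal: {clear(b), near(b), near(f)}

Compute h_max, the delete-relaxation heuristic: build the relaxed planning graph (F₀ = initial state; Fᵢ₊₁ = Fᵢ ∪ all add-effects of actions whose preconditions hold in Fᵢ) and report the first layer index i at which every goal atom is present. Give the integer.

F0 = init (6 atoms)
F1 = F0 ∪ {clear(d), clear(f), near(b), near(e)}  (10 atoms)
F2 = F1 ∪ {near(d), near(f)}  (12 atoms)
goal ⊆ F2  ⇒  h_max = 2

2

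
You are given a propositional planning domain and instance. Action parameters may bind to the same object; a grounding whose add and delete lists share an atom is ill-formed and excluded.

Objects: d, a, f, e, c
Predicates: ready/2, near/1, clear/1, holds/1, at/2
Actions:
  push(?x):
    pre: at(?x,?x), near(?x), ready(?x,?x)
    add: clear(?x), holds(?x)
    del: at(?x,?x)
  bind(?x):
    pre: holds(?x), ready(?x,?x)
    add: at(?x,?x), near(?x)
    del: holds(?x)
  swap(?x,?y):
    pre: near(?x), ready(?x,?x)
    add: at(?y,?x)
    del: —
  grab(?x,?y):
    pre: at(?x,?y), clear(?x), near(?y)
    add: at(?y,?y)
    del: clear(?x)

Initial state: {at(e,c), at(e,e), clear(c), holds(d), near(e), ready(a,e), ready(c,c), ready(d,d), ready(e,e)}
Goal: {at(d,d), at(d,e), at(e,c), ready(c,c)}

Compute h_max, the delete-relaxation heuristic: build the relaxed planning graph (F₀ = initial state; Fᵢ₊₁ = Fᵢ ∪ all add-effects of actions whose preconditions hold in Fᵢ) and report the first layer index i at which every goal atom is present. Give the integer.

1

F0 = init (9 atoms)
F1 = F0 ∪ {at(a,e), at(c,e), at(d,d), at(d,e), at(f,e), clear(e), holds(e), near(d)}  (17 atoms)
goal ⊆ F1  ⇒  h_max = 1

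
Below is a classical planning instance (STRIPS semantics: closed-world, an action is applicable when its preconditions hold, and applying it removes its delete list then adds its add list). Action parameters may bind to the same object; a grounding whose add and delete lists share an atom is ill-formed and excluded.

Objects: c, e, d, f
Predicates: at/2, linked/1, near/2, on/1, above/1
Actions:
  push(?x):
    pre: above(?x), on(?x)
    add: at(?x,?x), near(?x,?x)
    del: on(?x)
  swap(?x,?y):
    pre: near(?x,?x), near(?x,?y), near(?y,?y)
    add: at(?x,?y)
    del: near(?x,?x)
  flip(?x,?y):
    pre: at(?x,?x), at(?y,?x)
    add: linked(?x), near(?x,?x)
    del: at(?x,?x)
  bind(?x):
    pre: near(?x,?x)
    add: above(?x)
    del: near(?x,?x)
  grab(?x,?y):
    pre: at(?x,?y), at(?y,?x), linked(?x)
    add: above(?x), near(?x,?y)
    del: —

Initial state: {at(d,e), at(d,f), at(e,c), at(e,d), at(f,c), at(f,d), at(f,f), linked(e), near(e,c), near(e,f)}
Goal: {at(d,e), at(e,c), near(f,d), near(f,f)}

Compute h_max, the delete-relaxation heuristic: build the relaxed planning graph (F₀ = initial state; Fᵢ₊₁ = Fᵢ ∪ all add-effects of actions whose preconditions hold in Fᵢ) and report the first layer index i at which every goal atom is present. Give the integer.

F0 = init (10 atoms)
F1 = F0 ∪ {above(e), linked(f), near(e,d), near(f,f)}  (14 atoms)
F2 = F1 ∪ {above(f), near(f,d)}  (16 atoms)
goal ⊆ F2  ⇒  h_max = 2

2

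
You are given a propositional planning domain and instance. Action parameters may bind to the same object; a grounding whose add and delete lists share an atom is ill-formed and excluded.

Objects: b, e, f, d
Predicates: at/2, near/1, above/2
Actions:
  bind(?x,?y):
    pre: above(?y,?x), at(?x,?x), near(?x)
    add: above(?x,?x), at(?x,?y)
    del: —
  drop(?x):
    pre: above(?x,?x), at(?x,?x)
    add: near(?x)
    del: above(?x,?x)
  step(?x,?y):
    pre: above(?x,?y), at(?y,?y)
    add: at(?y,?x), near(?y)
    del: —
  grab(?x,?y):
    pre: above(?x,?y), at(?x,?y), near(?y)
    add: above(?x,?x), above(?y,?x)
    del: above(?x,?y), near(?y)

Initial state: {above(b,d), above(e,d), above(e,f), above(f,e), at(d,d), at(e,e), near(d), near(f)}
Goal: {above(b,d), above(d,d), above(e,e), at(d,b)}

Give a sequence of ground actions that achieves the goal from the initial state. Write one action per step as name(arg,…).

bind(d,b); step(f,e); bind(e,f)

1. bind(d,b)  →  {above(b,d), above(d,d), above(e,d), above(e,f), above(f,e), at(d,b), at(d,d), at(e,e), near(d), near(f)}
2. step(f,e)  →  {above(b,d), above(d,d), above(e,d), above(e,f), above(f,e), at(d,b), at(d,d), at(e,e), at(e,f), near(d), near(e), near(f)}
3. bind(e,f)  →  {above(b,d), above(d,d), above(e,d), above(e,e), above(e,f), above(f,e), at(d,b), at(d,d), at(e,e), at(e,f), near(d), near(e), near(f)}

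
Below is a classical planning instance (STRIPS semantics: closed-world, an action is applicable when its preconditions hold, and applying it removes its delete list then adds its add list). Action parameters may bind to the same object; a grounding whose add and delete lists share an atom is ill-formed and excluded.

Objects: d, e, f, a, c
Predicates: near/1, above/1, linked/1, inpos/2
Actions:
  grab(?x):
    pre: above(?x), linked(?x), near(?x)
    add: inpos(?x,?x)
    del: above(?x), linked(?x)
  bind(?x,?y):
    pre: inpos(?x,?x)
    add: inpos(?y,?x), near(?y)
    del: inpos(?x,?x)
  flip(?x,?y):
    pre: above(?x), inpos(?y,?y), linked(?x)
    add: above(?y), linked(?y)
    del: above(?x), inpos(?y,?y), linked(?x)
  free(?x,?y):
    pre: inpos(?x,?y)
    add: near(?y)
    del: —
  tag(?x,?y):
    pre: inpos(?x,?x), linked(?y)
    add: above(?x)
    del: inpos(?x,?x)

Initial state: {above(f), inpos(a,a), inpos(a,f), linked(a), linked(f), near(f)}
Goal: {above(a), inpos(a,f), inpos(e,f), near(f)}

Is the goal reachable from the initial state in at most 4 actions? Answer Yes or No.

Yes

1. grab(f)  →  {inpos(a,a), inpos(a,f), inpos(f,f), linked(a), near(f)}
2. bind(f,e)  →  {inpos(a,a), inpos(a,f), inpos(e,f), linked(a), near(e), near(f)}
3. tag(a,a)  →  {above(a), inpos(a,f), inpos(e,f), linked(a), near(e), near(f)}
optimal plan length = 3; 3 ≤ 4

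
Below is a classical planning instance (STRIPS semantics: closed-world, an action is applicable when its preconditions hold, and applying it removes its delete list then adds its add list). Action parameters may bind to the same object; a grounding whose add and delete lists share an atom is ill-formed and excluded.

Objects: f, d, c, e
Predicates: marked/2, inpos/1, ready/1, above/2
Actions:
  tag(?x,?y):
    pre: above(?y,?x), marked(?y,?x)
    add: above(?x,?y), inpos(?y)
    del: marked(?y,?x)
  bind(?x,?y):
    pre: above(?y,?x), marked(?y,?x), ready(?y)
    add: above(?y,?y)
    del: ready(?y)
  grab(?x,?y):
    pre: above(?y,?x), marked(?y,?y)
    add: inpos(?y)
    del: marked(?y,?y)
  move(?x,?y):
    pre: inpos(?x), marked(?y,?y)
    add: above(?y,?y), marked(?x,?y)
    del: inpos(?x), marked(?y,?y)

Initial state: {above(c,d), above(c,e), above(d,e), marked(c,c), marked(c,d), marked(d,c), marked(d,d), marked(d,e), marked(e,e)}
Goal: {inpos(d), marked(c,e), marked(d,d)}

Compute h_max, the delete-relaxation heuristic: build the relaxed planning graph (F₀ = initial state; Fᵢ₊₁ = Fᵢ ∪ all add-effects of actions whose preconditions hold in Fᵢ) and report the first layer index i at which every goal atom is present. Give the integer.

2

F0 = init (9 atoms)
F1 = F0 ∪ {above(d,c), above(e,d), inpos(c), inpos(d)}  (13 atoms)
F2 = F1 ∪ {above(c,c), above(d,d), above(e,e), inpos(e), marked(c,e)}  (18 atoms)
goal ⊆ F2  ⇒  h_max = 2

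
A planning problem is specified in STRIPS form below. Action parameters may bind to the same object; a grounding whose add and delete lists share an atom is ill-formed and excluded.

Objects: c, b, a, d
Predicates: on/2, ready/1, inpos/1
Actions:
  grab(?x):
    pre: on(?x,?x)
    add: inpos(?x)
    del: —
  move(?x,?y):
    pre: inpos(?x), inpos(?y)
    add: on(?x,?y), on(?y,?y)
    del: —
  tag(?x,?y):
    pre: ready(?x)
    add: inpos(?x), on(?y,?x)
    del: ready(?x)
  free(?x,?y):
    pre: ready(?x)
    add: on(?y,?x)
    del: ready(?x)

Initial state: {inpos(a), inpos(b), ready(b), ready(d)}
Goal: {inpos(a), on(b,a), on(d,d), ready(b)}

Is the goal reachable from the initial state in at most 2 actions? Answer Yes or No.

Yes

1. move(b,a)  →  {inpos(a), inpos(b), on(a,a), on(b,a), ready(b), ready(d)}
2. tag(d,d)  →  {inpos(a), inpos(b), inpos(d), on(a,a), on(b,a), on(d,d), ready(b)}
optimal plan length = 2; 2 ≤ 2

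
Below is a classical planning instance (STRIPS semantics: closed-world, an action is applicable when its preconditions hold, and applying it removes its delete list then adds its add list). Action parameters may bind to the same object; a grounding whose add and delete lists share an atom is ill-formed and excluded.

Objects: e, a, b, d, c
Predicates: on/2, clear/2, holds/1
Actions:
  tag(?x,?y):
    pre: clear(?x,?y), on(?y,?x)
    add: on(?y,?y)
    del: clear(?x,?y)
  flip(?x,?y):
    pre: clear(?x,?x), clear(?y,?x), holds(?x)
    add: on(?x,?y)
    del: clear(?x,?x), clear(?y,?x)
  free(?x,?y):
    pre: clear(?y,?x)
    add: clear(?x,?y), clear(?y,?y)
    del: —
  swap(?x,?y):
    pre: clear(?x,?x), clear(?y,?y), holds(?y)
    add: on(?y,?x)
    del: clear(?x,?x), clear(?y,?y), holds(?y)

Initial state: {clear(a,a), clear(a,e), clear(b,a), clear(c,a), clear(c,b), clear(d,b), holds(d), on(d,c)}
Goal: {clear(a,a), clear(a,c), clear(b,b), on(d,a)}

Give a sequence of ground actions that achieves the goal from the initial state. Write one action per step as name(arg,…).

free(a,b); free(a,c); free(b,d); swap(a,d); free(e,a)

1. free(a,b)  →  {clear(a,a), clear(a,b), clear(a,e), clear(b,a), clear(b,b), clear(c,a), clear(c,b), clear(d,b), holds(d), on(d,c)}
2. free(a,c)  →  {clear(a,a), clear(a,b), clear(a,c), clear(a,e), clear(b,a), clear(b,b), clear(c,a), clear(c,b), clear(c,c), clear(d,b), holds(d), on(d,c)}
3. free(b,d)  →  {clear(a,a), clear(a,b), clear(a,c), clear(a,e), clear(b,a), clear(b,b), clear(b,d), clear(c,a), clear(c,b), clear(c,c), clear(d,b), clear(d,d), holds(d), on(d,c)}
4. swap(a,d)  →  {clear(a,b), clear(a,c), clear(a,e), clear(b,a), clear(b,b), clear(b,d), clear(c,a), clear(c,b), clear(c,c), clear(d,b), on(d,a), on(d,c)}
5. free(e,a)  →  {clear(a,a), clear(a,b), clear(a,c), clear(a,e), clear(b,a), clear(b,b), clear(b,d), clear(c,a), clear(c,b), clear(c,c), clear(d,b), clear(e,a), on(d,a), on(d,c)}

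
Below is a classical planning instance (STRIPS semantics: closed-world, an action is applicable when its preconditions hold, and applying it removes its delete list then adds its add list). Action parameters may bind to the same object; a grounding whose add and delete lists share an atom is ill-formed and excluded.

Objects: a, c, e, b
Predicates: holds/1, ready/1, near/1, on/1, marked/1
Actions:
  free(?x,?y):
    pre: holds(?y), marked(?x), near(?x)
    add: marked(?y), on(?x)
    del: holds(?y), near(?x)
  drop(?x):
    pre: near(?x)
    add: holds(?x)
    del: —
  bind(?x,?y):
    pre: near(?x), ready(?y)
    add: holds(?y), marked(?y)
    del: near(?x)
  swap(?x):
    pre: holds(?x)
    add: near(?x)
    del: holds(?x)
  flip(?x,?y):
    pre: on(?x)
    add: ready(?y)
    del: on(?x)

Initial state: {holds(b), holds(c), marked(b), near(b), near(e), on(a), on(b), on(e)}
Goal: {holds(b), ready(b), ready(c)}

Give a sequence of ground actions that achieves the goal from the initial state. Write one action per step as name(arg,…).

1. flip(a,c)  →  {holds(b), holds(c), marked(b), near(b), near(e), on(b), on(e), ready(c)}
2. flip(e,b)  →  {holds(b), holds(c), marked(b), near(b), near(e), on(b), ready(b), ready(c)}

flip(a,c); flip(e,b)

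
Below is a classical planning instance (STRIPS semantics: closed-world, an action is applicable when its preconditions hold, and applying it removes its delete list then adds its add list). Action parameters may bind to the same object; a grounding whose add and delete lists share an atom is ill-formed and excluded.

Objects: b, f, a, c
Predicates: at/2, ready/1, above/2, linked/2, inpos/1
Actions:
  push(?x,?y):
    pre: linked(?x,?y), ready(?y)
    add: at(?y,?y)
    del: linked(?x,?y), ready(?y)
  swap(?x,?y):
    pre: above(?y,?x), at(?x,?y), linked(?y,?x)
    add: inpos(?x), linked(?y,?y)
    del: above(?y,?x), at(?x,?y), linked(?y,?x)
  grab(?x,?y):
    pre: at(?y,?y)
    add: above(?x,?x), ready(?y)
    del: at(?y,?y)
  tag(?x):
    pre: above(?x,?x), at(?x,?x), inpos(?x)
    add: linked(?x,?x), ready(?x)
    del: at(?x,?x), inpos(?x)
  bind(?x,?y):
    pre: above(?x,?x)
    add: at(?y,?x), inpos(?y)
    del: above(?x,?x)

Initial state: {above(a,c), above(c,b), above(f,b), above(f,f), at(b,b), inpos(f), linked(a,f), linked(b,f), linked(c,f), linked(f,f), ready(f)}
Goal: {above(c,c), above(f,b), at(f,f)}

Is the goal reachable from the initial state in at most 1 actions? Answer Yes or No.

1. push(b,f)  →  {above(a,c), above(c,b), above(f,b), above(f,f), at(b,b), at(f,f), inpos(f), linked(a,f), linked(c,f), linked(f,f)}
2. grab(c,b)  →  {above(a,c), above(c,b), above(c,c), above(f,b), above(f,f), at(f,f), inpos(f), linked(a,f), linked(c,f), linked(f,f), ready(b)}
optimal plan length = 2; 2 > 1

No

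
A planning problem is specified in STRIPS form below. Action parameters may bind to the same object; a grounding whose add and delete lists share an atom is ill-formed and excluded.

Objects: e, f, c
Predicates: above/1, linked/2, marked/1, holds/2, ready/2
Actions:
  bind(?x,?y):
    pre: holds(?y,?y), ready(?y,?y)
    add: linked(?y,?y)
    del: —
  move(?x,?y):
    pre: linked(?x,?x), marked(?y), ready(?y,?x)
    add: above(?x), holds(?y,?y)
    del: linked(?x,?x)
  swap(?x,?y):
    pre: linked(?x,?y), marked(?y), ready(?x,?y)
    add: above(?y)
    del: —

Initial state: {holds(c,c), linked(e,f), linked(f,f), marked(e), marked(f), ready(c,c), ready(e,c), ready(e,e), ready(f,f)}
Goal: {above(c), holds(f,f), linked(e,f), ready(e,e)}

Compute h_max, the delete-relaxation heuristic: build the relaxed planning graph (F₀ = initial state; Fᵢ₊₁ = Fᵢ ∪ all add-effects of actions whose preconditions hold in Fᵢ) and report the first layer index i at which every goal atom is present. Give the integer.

F0 = init (9 atoms)
F1 = F0 ∪ {above(f), holds(f,f), linked(c,c)}  (12 atoms)
F2 = F1 ∪ {above(c), holds(e,e)}  (14 atoms)
goal ⊆ F2  ⇒  h_max = 2

2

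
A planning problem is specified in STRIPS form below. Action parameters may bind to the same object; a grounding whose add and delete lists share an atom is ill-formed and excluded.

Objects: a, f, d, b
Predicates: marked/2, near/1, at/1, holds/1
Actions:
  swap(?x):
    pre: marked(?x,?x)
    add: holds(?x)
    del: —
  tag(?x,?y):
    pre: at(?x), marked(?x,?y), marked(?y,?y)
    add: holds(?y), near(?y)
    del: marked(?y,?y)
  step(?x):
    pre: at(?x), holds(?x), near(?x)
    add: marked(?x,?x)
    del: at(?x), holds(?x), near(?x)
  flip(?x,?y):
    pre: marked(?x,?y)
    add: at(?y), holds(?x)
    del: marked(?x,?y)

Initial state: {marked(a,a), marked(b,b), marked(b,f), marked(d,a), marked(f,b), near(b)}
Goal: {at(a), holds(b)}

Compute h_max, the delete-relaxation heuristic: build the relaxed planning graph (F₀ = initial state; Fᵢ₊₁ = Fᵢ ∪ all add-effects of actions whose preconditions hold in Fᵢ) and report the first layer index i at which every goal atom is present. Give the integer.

F0 = init (6 atoms)
F1 = F0 ∪ {at(a), at(b), at(f), holds(a), holds(b), holds(d), holds(f)}  (13 atoms)
goal ⊆ F1  ⇒  h_max = 1

1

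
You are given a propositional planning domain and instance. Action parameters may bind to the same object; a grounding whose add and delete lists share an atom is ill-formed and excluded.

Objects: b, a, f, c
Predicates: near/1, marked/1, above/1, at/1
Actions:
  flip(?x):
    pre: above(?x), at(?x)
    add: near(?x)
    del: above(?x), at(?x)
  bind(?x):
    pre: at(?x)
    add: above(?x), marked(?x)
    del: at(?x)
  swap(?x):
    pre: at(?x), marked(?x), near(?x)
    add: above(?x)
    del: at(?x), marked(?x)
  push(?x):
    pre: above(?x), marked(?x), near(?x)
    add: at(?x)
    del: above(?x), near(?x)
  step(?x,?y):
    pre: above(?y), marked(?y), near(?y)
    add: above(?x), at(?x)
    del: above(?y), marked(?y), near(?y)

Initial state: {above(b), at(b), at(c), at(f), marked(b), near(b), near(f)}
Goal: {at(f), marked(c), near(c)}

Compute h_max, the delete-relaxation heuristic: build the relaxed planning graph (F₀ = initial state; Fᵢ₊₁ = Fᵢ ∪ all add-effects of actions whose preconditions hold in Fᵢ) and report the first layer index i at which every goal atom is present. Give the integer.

2

F0 = init (7 atoms)
F1 = F0 ∪ {above(a), above(c), above(f), at(a), marked(c), marked(f)}  (13 atoms)
F2 = F1 ∪ {marked(a), near(a), near(c)}  (16 atoms)
goal ⊆ F2  ⇒  h_max = 2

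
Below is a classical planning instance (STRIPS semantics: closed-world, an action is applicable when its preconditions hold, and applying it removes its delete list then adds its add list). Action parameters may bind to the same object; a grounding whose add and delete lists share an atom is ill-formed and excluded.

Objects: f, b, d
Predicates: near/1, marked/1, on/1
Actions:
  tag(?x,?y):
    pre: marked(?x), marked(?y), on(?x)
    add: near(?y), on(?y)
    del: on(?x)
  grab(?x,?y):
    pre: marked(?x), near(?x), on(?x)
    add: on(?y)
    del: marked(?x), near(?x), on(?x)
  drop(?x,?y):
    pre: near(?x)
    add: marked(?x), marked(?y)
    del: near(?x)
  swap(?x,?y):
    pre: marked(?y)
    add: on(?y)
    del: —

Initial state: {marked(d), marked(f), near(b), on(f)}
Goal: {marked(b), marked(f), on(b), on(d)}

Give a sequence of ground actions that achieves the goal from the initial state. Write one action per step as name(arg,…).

tag(f,d); drop(b,f); swap(f,b)

1. tag(f,d)  →  {marked(d), marked(f), near(b), near(d), on(d)}
2. drop(b,f)  →  {marked(b), marked(d), marked(f), near(d), on(d)}
3. swap(f,b)  →  {marked(b), marked(d), marked(f), near(d), on(b), on(d)}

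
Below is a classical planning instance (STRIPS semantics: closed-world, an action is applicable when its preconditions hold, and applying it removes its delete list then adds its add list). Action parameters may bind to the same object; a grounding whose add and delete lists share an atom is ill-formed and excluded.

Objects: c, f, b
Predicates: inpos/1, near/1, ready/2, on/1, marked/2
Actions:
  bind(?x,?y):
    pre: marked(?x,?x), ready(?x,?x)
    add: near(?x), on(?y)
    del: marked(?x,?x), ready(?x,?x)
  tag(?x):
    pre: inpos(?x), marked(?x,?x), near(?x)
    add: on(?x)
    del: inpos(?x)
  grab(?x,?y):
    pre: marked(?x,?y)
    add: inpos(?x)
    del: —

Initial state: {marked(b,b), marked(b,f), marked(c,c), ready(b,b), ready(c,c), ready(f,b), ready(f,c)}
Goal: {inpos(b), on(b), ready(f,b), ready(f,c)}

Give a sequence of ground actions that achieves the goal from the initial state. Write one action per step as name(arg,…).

1. bind(c,b)  →  {marked(b,b), marked(b,f), near(c), on(b), ready(b,b), ready(f,b), ready(f,c)}
2. grab(b,f)  →  {inpos(b), marked(b,b), marked(b,f), near(c), on(b), ready(b,b), ready(f,b), ready(f,c)}

bind(c,b); grab(b,f)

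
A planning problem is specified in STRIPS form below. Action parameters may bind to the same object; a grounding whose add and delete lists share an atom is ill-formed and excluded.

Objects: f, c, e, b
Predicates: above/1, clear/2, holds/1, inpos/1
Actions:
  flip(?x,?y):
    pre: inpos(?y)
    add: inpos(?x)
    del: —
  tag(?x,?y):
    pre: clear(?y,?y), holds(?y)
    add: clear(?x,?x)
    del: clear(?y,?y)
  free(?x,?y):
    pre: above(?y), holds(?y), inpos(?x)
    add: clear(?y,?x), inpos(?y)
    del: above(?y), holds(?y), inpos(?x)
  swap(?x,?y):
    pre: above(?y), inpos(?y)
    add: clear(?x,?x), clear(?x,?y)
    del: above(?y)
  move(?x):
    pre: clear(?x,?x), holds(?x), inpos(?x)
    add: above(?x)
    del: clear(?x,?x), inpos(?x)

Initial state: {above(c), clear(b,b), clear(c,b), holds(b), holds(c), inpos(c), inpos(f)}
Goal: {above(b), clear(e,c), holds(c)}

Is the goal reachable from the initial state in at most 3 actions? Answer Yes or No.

1. flip(b,f)  →  {above(c), clear(b,b), clear(c,b), holds(b), holds(c), inpos(b), inpos(c), inpos(f)}
2. swap(e,c)  →  {clear(b,b), clear(c,b), clear(e,c), clear(e,e), holds(b), holds(c), inpos(b), inpos(c), inpos(f)}
3. move(b)  →  {above(b), clear(c,b), clear(e,c), clear(e,e), holds(b), holds(c), inpos(c), inpos(f)}
optimal plan length = 3; 3 ≤ 3

Yes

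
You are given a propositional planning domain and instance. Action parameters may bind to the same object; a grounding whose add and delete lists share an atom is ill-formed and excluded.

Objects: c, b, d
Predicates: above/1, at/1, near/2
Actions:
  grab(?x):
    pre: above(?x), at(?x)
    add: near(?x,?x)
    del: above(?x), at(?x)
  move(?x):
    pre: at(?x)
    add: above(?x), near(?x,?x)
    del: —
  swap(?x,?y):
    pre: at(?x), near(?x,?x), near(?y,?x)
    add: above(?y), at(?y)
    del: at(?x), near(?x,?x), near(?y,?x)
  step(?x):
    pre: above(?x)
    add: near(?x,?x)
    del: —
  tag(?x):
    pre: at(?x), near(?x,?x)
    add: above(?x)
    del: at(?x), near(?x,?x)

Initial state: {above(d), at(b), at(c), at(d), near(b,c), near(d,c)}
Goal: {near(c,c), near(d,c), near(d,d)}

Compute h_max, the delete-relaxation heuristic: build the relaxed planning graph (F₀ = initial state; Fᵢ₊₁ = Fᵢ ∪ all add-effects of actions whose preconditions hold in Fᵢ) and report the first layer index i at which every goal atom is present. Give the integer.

1

F0 = init (6 atoms)
F1 = F0 ∪ {above(b), above(c), near(b,b), near(c,c), near(d,d)}  (11 atoms)
goal ⊆ F1  ⇒  h_max = 1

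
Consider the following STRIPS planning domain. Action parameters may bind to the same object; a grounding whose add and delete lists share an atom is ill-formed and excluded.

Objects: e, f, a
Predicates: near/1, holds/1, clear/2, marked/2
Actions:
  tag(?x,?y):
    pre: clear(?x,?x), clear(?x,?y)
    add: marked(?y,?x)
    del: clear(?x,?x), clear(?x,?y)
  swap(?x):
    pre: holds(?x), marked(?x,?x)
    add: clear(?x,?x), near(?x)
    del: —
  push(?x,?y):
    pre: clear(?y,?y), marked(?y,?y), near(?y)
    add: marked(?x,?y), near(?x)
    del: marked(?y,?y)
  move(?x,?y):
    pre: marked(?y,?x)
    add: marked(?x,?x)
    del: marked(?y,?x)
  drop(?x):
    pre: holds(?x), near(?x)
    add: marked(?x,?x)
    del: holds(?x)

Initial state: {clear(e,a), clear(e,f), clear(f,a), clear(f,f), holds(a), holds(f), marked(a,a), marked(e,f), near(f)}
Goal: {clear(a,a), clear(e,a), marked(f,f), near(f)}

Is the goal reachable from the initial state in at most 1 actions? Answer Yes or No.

No

1. tag(f,f)  →  {clear(e,a), clear(e,f), clear(f,a), holds(a), holds(f), marked(a,a), marked(e,f), marked(f,f), near(f)}
2. swap(a)  →  {clear(a,a), clear(e,a), clear(e,f), clear(f,a), holds(a), holds(f), marked(a,a), marked(e,f), marked(f,f), near(a), near(f)}
optimal plan length = 2; 2 > 1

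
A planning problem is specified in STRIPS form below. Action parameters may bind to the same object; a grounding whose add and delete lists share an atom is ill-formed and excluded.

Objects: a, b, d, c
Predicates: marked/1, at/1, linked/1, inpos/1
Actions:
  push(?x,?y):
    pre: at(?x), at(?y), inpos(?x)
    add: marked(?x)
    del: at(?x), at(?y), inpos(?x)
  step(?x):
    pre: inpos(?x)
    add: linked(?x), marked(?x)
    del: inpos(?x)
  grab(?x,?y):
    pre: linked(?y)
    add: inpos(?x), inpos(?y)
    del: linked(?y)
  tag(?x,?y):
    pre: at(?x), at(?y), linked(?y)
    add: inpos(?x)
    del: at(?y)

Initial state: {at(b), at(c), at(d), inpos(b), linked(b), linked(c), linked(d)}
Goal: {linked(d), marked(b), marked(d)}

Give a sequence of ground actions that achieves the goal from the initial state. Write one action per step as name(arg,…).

1. push(b,b)  →  {at(c), at(d), linked(b), linked(c), linked(d), marked(b)}
2. grab(a,d)  →  {at(c), at(d), inpos(a), inpos(d), linked(b), linked(c), marked(b)}
3. step(d)  →  {at(c), at(d), inpos(a), linked(b), linked(c), linked(d), marked(b), marked(d)}

push(b,b); grab(a,d); step(d)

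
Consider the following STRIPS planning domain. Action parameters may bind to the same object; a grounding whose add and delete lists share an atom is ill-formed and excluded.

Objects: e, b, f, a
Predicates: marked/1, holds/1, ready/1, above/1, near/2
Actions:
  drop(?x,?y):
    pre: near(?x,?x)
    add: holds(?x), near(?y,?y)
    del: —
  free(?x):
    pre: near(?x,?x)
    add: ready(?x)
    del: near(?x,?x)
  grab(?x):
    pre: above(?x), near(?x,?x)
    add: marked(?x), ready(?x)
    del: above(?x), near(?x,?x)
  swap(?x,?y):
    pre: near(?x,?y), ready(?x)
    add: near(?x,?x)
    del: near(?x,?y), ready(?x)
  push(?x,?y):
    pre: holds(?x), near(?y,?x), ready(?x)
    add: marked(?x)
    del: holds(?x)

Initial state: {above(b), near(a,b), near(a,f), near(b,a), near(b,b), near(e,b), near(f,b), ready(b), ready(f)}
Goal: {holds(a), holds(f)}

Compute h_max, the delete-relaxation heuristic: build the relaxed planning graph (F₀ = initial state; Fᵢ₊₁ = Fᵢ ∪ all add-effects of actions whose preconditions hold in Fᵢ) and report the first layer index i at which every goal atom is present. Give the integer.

2

F0 = init (9 atoms)
F1 = F0 ∪ {holds(b), marked(b), near(a,a), near(e,e), near(f,f)}  (14 atoms)
F2 = F1 ∪ {holds(a), holds(e), holds(f), ready(a), ready(e)}  (19 atoms)
goal ⊆ F2  ⇒  h_max = 2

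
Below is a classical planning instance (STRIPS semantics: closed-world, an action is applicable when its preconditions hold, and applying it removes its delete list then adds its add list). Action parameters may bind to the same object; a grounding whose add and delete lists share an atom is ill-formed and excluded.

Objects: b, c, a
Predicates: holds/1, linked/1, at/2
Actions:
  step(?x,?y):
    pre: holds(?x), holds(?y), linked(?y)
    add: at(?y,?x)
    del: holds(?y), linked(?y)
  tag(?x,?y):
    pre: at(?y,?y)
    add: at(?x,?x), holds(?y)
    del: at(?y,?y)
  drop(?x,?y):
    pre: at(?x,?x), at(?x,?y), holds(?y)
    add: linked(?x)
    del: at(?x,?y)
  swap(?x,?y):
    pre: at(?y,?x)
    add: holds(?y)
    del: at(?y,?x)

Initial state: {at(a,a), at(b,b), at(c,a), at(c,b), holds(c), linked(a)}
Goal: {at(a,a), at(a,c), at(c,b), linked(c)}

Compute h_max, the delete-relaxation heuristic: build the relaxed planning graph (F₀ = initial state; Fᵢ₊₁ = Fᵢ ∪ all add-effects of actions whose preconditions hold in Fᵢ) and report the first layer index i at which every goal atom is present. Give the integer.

F0 = init (6 atoms)
F1 = F0 ∪ {at(c,c), holds(a), holds(b)}  (9 atoms)
F2 = F1 ∪ {at(a,b), at(a,c), linked(b), linked(c)}  (13 atoms)
goal ⊆ F2  ⇒  h_max = 2

2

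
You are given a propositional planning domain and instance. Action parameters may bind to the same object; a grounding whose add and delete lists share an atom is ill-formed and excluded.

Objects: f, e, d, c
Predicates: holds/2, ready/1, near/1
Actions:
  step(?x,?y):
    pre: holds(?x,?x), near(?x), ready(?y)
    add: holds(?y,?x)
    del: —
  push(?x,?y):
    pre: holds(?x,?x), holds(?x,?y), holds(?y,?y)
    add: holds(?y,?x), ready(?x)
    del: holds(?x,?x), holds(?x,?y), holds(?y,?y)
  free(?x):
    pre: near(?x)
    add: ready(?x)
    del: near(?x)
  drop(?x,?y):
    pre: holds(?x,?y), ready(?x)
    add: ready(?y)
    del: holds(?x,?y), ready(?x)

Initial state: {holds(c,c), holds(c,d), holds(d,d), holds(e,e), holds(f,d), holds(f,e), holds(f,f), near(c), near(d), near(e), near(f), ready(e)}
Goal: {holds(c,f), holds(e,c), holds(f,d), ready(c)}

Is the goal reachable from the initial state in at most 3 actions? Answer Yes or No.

Yes

1. step(c,e)  →  {holds(c,c), holds(c,d), holds(d,d), holds(e,c), holds(e,e), holds(f,d), holds(f,e), holds(f,f), near(c), near(d), near(e), near(f), ready(e)}
2. push(c,d)  →  {holds(d,c), holds(e,c), holds(e,e), holds(f,d), holds(f,e), holds(f,f), near(c), near(d), near(e), near(f), ready(c), ready(e)}
3. step(f,c)  →  {holds(c,f), holds(d,c), holds(e,c), holds(e,e), holds(f,d), holds(f,e), holds(f,f), near(c), near(d), near(e), near(f), ready(c), ready(e)}
optimal plan length = 3; 3 ≤ 3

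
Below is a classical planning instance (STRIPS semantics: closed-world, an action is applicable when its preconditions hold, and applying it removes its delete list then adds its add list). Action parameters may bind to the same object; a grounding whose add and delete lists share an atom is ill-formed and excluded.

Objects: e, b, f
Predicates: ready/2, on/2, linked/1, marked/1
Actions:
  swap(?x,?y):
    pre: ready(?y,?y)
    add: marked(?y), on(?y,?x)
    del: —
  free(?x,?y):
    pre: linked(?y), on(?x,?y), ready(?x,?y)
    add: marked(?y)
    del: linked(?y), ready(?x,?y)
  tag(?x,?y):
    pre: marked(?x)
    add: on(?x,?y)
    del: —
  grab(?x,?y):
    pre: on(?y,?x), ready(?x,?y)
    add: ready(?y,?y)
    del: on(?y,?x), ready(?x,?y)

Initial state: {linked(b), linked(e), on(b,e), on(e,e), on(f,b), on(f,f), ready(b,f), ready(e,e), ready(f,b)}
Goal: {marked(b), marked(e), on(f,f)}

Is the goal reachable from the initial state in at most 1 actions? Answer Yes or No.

No

1. swap(e,e)  →  {linked(b), linked(e), marked(e), on(b,e), on(e,e), on(f,b), on(f,f), ready(b,f), ready(e,e), ready(f,b)}
2. free(f,b)  →  {linked(e), marked(b), marked(e), on(b,e), on(e,e), on(f,b), on(f,f), ready(b,f), ready(e,e)}
optimal plan length = 2; 2 > 1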